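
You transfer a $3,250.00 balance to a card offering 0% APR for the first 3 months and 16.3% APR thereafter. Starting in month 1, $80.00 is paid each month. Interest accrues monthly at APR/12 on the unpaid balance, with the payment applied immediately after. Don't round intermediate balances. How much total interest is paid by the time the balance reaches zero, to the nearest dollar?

$1,233

Promo months 1–3 at r₀ = 0%/12 = 0; months 4+ at r₁ = 16.3%/12 = 0.0135833.
After month 3 (no interest yet): B = $3,250.00 − 3·$80.00 = $3,010.00.
Then at r₁ with $80.00/mo: n₂ = −ln(1 − r₁·B/P)/ln(1+r₁) ≈ 53.03 → 54 more payments.
Total paid = 56·$80.00 + $2.81 = $4,482.81; interest = $4,482.81 − $3,250.00 = $1,232.81.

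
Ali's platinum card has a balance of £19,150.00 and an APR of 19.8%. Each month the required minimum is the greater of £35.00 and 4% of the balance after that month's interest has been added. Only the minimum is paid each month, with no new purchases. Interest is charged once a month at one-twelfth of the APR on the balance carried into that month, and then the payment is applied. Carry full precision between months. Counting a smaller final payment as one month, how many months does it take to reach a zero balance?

159 months

Monthly rate r = 19.8%/12 = 1.65% = 0.0165.
While 4% of the post-interest balance exceeds £35.00, each month B ← (B·(1+r))·(1 − 0.04), i.e. B shrinks by the factor (1+r)·0.96 = 0.97584.
This holds for months 1–127. Entering month 128 the balance is £857.54; 4% of the post-interest balance is now below £35.00, so the flat £35.00 minimum applies from here.
From month 128 a fixed £35.00 at rate r clears £857.54 in 32 more payments. Total: 127 + 32 = 159 months.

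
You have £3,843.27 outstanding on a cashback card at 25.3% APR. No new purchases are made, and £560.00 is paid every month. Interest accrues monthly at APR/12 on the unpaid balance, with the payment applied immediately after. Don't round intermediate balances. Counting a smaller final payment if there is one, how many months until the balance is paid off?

Monthly rate r = 25.3%/12 = 2.10833% = 0.0210833.
Recurrence: B ← B·(1+r) − £560.00.
Month 1: interest £81.03; balance after payment £3,364.30.
Month 2: interest £70.93; balance after payment £2,875.23.
Closed form: n = −ln(1 − rB₀/P)/ln(1+r) = −ln(0.85531)/ln(1.02108) ≈ 7.491, so the balance reaches zero during payment 8.

8 months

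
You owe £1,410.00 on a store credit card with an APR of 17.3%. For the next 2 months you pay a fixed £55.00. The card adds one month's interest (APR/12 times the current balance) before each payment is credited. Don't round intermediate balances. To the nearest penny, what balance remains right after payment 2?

£1,340.16

Monthly rate r = 17.3%/12 = 1.44167% = 0.0144167.
Each month: B ← B·(1+r) − £55.00.
Month 1: interest £20.33; balance after payment £1,375.33.
Month 2: interest £19.83; balance after payment £1,340.16.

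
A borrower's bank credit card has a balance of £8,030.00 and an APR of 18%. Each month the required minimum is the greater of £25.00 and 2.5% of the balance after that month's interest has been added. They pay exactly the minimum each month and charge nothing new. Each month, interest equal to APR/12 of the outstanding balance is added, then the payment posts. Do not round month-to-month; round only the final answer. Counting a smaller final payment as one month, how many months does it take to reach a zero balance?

Monthly rate r = 18%/12 = 1.5% = 0.015.
While 2.5% of the post-interest balance exceeds £25.00, each month B ← (B·(1+r))·(1 − 0.025), i.e. B shrinks by the factor (1+r)·0.975 = 0.98962.
This holds for months 1–202. Entering month 203 the balance is £976.76; 2.5% of the post-interest balance is now below £25.00, so the flat £25.00 minimum applies from here.
From month 203 a fixed £25.00 at rate r clears £976.76 in 60 more payments. Total: 202 + 60 = 262 months.

262 months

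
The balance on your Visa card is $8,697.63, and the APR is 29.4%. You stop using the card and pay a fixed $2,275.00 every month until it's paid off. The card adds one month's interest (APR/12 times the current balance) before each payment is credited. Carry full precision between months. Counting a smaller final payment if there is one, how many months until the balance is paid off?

Monthly rate r = 29.4%/12 = 2.45% = 0.0245.
Recurrence: B ← B·(1+r) − $2,275.00.
Month 1: interest $213.09; balance after payment $6,635.72.
Month 2: interest $162.58; balance after payment $4,523.30.
Month 3: interest $110.82; balance after payment $2,359.12.
Month 4: interest $57.80; balance after payment $141.92.
Month 5: interest $3.48; balance after payment $0.00.

5 payments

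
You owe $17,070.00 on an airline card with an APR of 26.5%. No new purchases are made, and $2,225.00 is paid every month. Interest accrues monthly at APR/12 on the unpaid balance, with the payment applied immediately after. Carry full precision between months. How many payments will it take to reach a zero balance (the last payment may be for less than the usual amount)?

9 months

Monthly rate r = 26.5%/12 = 2.20833% = 0.0220833.
Recurrence: B ← B·(1+r) − $2,225.00.
Month 1: interest $376.96; balance after payment $15,221.96.
Month 2: interest $336.15; balance after payment $13,333.11.
Closed form: n = −ln(1 − rB₀/P)/ln(1+r) = −ln(0.83058)/ln(1.02208) ≈ 8.498, so the balance reaches zero during payment 9.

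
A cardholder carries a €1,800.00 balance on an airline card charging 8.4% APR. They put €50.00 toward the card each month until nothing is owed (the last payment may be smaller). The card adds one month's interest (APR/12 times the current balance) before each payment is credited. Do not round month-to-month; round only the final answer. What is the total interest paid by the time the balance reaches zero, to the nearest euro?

Monthly rate r = 8.4%/12 = 0.7% = 0.007.
Payoff takes n = ⌈−ln(1 − rB₀/P)/ln(1+r)⌉ = ⌈41.624⌉ = 42 payments; the last is €31.24.
Total paid = 41·€50.00 + €31.24 = €2,081.24.
Total interest = total paid − principal = €2,081.24 − €1,800.00 = €281.24.

€281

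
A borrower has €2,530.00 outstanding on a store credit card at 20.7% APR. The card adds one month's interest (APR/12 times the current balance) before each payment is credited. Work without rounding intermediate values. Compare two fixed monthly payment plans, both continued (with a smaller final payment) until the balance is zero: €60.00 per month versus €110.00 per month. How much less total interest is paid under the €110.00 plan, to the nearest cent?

€1,308.49

Monthly rate r = 20.7%/12 = 1.725% = 0.01725.
At €60.00/mo: n = ⌈−ln(1 − rB₀/P)/ln(1+r)⌉ = 76 payments (last €59.43); total interest = total paid − €2,530.00 = €2,029.43.
At €110.00/mo: 30 payments (last €60.94); total interest €720.94.
Interest saved = €2,029.43 − €720.94 = €1,308.49.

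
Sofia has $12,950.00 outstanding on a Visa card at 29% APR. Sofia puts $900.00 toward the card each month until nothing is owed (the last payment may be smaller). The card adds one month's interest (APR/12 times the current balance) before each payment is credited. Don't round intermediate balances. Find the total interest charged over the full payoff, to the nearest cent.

Monthly rate r = 29%/12 = 2.41667% = 0.0241667.
Payoff takes n = ⌈−ln(1 − rB₀/P)/ln(1+r)⌉ = ⌈17.894⌉ = 18 payments; the last is $805.74.
Total paid = 17·$900.00 + $805.74 = $16,105.74.
Total interest = total paid − principal = $16,105.74 − $12,950.00 = $3,155.74.

$3,155.74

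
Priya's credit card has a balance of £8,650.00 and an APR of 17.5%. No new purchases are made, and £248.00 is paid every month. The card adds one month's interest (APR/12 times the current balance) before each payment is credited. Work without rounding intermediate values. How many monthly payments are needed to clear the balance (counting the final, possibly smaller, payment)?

Monthly rate r = 17.5%/12 = 1.45833% = 0.0145833.
Recurrence: B ← B·(1+r) − £248.00.
Month 1: interest £126.15; balance after payment £8,528.15.
Month 2: interest £124.37; balance after payment £8,404.51.
Closed form: n = −ln(1 − rB₀/P)/ln(1+r) = −ln(0.49135)/ln(1.01458) ≈ 49.082, so the balance reaches zero during payment 50.

50 months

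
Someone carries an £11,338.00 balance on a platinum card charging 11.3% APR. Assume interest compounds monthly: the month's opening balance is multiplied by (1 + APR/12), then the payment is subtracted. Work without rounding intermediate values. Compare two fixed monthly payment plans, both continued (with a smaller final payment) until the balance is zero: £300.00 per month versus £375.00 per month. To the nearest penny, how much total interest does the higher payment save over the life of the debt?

£673.46

Monthly rate r = 11.3%/12 = 0.941667% = 0.00941667.
At £300.00/mo: n = ⌈−ln(1 − rB₀/P)/ln(1+r)⌉ = 47 payments (last £279.89); total interest = total paid − £11,338.00 = £2,741.89.
At £375.00/mo: 36 payments (last £281.43); total interest £2,068.43.
Interest saved = £2,741.89 − £2,068.43 = £673.46.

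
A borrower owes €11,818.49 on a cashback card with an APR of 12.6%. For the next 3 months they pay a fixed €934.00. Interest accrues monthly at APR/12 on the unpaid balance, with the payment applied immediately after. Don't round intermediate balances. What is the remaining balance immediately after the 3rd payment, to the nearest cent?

Monthly rate r = 12.6%/12 = 1.05% = 0.0105.
Each month: B ← B·(1+r) − €934.00.
Month 1: interest €124.09; balance after payment €11,008.58.
Month 2: interest €115.59; balance after payment €10,190.17.
Month 3: interest €107.00; balance after payment €9,363.17.

€9,363.17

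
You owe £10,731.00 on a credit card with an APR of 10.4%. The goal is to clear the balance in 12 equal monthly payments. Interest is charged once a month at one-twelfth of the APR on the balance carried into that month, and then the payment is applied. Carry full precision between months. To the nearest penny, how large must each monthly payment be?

£945.42

Monthly rate r = 10.4%/12 = 0.866667% = 0.00866667.
Level-payment amortization: P = B₀·r / (1 − (1+r)^(−n)) = 10731.00·0.00866667 / (1 − 1.00867^(−12)).
Denominator 1 − (1+r)^(−12) = 0.0983707914.
P = 93.002 / 0.0983707914 ≈ 945.42.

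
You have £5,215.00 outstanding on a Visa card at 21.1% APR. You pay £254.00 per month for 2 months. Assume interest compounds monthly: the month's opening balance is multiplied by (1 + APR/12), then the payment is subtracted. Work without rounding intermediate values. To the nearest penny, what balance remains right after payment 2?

Monthly rate r = 21.1%/12 = 1.75833% = 0.0175833.
Each month: B ← B·(1+r) − £254.00.
Month 1: interest £91.70; balance after payment £5,052.70.
Month 2: interest £88.84; balance after payment £4,887.54.

£4,887.54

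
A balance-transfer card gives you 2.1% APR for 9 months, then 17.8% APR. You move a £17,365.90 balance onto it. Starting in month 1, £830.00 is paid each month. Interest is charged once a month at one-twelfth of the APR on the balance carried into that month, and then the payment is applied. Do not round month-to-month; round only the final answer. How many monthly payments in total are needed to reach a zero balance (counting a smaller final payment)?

23 payments

Promo months 1–9 at r₀ = 2.1%/12 = 0.00175; months 10+ at r₁ = 17.8%/12 = 0.0148333.
After month 9: iterate B ← B·(1+r₀) − £830.00 for 9 months → £10,118.83.
Then at r₁ with £830.00/mo: n₂ = −ln(1 − r₁·B/P)/ln(1+r₁) ≈ 13.55 → 14 more payments.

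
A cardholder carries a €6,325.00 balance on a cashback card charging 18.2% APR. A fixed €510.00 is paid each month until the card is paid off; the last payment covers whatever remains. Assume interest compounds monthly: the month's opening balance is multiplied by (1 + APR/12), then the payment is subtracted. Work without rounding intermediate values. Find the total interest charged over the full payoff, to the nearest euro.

Monthly rate r = 18.2%/12 = 1.51667% = 0.0151667.
Payoff takes n = ⌈−ln(1 − rB₀/P)/ln(1+r)⌉ = ⌈13.843⌉ = 14 payments; the last is €430.36.
Total paid = 13·€510.00 + €430.36 = €7,060.36.
Total interest = total paid − principal = €7,060.36 − €6,325.00 = €735.36.

€735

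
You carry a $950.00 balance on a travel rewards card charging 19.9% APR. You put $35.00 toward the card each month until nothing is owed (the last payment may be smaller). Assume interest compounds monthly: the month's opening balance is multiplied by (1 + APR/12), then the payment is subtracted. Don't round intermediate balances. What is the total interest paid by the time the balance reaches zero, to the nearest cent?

$322.73

Monthly rate r = 19.9%/12 = 1.65833% = 0.0165833.
Payoff takes n = ⌈−ln(1 − rB₀/P)/ln(1+r)⌉ = ⌈36.362⌉ = 37 payments; the last is $12.73.
Total paid = 36·$35.00 + $12.73 = $1,272.73.
Total interest = total paid − principal = $1,272.73 − $950.00 = $322.73.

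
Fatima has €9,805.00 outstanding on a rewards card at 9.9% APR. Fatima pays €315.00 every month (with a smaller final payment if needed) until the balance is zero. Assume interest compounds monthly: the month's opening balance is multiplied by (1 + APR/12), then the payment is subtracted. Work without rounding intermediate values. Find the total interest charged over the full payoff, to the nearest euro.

€1,574

Monthly rate r = 9.9%/12 = 0.825% = 0.00825.
Payoff takes n = ⌈−ln(1 − rB₀/P)/ln(1+r)⌉ = ⌈36.122⌉ = 37 payments; the last is €38.68.
Total paid = 36·€315.00 + €38.68 = €11,378.68.
Total interest = total paid − principal = €11,378.68 − €9,805.00 = €1,573.68.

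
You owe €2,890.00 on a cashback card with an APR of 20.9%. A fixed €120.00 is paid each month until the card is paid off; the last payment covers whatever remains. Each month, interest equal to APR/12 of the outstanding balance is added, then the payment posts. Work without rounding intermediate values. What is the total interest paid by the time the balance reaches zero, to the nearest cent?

€889.42

Monthly rate r = 20.9%/12 = 1.74167% = 0.0174167.
Payoff takes n = ⌈−ln(1 − rB₀/P)/ln(1+r)⌉ = ⌈31.493⌉ = 32 payments; the last is €59.42.
Total paid = 31·€120.00 + €59.42 = €3,779.42.
Total interest = total paid − principal = €3,779.42 − €2,890.00 = €889.42.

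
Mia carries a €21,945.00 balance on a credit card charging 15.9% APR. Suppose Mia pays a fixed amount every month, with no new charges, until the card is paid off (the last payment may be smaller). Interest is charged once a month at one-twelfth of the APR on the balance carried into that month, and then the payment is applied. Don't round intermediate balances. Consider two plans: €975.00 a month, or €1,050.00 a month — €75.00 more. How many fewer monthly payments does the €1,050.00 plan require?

Monthly rate r = 15.9%/12 = 1.325% = 0.01325.
At €975.00/mo: n = ⌈−ln(1 − rB₀/P)/ln(1+r)⌉ = 27 payments (last €882.56); total interest = total paid − €21,945.00 = €4,287.56.
At €1,050.00/mo: 25 payments (last €666.13); total interest €3,921.13.
Payments saved = 27 − 25 = 2.

2 fewer payments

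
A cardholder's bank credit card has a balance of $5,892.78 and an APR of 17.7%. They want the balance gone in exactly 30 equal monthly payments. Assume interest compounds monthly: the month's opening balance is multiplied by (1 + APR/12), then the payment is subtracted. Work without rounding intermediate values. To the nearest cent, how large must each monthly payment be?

$244.50

Monthly rate r = 17.7%/12 = 1.475% = 0.01475.
Level-payment amortization: P = B₀·r / (1 − (1+r)^(−n)) = 5892.78·0.01475 / (1 − 1.01475^(−30)).
Denominator 1 − (1+r)^(−30) = 0.355492166.
P = 86.9185 / 0.355492166 ≈ 244.50.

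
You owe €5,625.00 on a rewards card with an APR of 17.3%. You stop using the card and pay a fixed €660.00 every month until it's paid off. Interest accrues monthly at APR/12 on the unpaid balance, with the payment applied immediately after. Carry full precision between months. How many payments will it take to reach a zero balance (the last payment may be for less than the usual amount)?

10 months

Monthly rate r = 17.3%/12 = 1.44167% = 0.0144167.
Recurrence: B ← B·(1+r) − €660.00.
Month 1: interest €81.09; balance after payment €5,046.09.
Month 2: interest €72.75; balance after payment €4,458.84.
Closed form: n = −ln(1 − rB₀/P)/ln(1+r) = −ln(0.87713)/ln(1.01442) ≈ 9.159, so the balance reaches zero during payment 10.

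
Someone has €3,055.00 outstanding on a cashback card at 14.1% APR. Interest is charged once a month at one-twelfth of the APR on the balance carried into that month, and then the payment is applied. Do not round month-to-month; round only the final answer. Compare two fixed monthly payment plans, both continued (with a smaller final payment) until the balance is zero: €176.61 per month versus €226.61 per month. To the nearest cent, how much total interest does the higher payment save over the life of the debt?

Monthly rate r = 14.1%/12 = 1.175% = 0.01175.
At €176.61/mo: n = ⌈−ln(1 − rB₀/P)/ln(1+r)⌉ = 20 payments (last €79.90); total interest = total paid − €3,055.00 = €380.49.
At €226.61/mo: 15 payments (last €173.20); total interest €290.74.
Interest saved = €380.49 − €290.74 = €89.75.

€89.75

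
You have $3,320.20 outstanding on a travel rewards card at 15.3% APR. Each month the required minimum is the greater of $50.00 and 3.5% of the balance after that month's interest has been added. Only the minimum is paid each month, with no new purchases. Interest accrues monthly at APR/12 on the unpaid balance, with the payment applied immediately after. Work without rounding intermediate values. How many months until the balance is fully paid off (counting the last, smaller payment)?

Monthly rate r = 15.3%/12 = 1.275% = 0.01275.
While 3.5% of the post-interest balance exceeds $50.00, each month B ← (B·(1+r))·(1 − 0.035), i.e. B shrinks by the factor (1+r)·0.965 = 0.9773.
This holds for months 1–38. Entering month 39 the balance is $1,387.67; 3.5% of the post-interest balance is now below $50.00, so the flat $50.00 minimum applies from here.
From month 39 a fixed $50.00 at rate r clears $1,387.67 in 35 more payments. Total: 38 + 35 = 73 months.

73 months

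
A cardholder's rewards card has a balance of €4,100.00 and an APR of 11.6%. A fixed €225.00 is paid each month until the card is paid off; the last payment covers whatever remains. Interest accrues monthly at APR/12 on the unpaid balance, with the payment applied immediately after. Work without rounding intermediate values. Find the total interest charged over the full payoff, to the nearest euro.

Monthly rate r = 11.6%/12 = 0.966667% = 0.00966667.
Payoff takes n = ⌈−ln(1 − rB₀/P)/ln(1+r)⌉ = ⌈20.141⌉ = 21 payments; the last is €31.93.
Total paid = 20·€225.00 + €31.93 = €4,531.93.
Total interest = total paid − principal = €4,531.93 − €4,100.00 = €431.93.

€432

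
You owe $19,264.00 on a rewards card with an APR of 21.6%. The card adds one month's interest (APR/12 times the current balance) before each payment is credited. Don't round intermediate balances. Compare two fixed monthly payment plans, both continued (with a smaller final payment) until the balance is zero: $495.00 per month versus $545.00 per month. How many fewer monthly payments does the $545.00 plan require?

Monthly rate r = 21.6%/12 = 1.8% = 0.018.
At $495.00/mo: n = ⌈−ln(1 − rB₀/P)/ln(1+r)⌉ = 68 payments (last $289.55); total interest = total paid − $19,264.00 = $14,190.55.
At $545.00/mo: 57 payments (last $374.72); total interest $11,630.72.
Payments saved = 68 − 57 = 11.

11 fewer payments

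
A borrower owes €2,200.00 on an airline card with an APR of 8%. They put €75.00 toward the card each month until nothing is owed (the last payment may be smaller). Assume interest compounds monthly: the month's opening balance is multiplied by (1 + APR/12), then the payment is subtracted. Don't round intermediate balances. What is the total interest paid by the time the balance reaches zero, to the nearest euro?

Monthly rate r = 8%/12 = 0.666667% = 0.00666667.
Payoff takes n = ⌈−ln(1 − rB₀/P)/ln(1+r)⌉ = ⌈32.749⌉ = 33 payments; the last is €56.24.
Total paid = 32·€75.00 + €56.24 = €2,456.24.
Total interest = total paid − principal = €2,456.24 − €2,200.00 = €256.24.

€256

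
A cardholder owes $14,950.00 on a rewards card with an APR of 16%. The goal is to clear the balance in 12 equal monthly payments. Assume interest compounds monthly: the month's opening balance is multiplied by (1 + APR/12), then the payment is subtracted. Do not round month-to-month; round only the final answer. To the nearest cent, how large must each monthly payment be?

$1,356.43

Monthly rate r = 16%/12 = 1.33333% = 0.0133333.
Level-payment amortization: P = B₀·r / (1 − (1+r)^(−n)) = 14950.00·0.0133333 / (1 − 1.01333^(−12)).
Denominator 1 − (1+r)^(−12) = 0.146954781.
P = 199.333 / 0.146954781 ≈ 1356.43.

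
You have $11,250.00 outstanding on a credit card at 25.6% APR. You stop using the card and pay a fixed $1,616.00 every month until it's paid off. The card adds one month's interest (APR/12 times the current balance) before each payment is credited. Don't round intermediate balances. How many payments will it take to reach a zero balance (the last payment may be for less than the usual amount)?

Monthly rate r = 25.6%/12 = 2.13333% = 0.0213333.
Recurrence: B ← B·(1+r) − $1,616.00.
Month 1: interest $240.00; balance after payment $9,874.00.
Month 2: interest $210.65; balance after payment $8,468.65.
Closed form: n = −ln(1 − rB₀/P)/ln(1+r) = −ln(0.85149)/ln(1.02133) ≈ 7.616, so the balance reaches zero during payment 8.

8 months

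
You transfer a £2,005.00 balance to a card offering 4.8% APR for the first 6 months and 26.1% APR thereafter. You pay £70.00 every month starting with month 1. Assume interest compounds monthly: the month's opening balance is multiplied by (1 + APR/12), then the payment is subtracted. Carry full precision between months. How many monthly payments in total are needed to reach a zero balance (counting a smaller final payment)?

Promo months 1–6 at r₀ = 4.8%/12 = 0.004; months 7+ at r₁ = 26.1%/12 = 0.02175.
After month 6: iterate B ← B·(1+r₀) − £70.00 for 6 months → £1,629.38.
Then at r₁ with £70.00/mo: n₂ = −ln(1 − r₁·B/P)/ln(1+r₁) ≈ 32.80 → 33 more payments.

39 months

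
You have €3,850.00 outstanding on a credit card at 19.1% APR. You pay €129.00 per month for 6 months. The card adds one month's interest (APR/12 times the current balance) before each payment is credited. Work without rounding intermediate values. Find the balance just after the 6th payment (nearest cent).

Monthly rate r = 19.1%/12 = 1.59167% = 0.0159167.
Each month: B ← B·(1+r) − €129.00.
Month 1: interest €61.28; balance after payment €3,782.28.
Month 2: interest €60.20; balance after payment €3,713.48.
Month 3: interest €59.11; balance after payment €3,643.59.
Month 4: interest €57.99; balance after payment €3,572.58.
Month 5: interest €56.86; balance after payment €3,500.44.
Month 6: interest €55.72; balance after payment €3,427.16.

€3,427.16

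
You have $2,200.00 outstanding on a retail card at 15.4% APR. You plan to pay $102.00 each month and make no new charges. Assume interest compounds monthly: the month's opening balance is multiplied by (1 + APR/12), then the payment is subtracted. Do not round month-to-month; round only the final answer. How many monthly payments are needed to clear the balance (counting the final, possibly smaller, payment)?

26 months

Monthly rate r = 15.4%/12 = 1.28333% = 0.0128333.
Recurrence: B ← B·(1+r) − $102.00.
Month 1: interest $28.23; balance after payment $2,126.23.
Month 2: interest $27.29; balance after payment $2,051.52.
Closed form: n = −ln(1 − rB₀/P)/ln(1+r) = −ln(0.7232)/ln(1.01283) ≈ 25.414, so the balance reaches zero during payment 26.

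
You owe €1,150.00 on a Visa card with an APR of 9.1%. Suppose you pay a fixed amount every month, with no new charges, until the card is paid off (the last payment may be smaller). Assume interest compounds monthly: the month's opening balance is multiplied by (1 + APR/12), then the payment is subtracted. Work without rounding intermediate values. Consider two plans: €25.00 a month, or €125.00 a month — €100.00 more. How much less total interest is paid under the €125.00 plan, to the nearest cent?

Monthly rate r = 9.1%/12 = 0.758333% = 0.00758333.
At €25.00/mo: n = ⌈−ln(1 − rB₀/P)/ln(1+r)⌉ = 57 payments (last €19.62); total interest = total paid − €1,150.00 = €269.62.
At €125.00/mo: 10 payments (last €71.71); total interest €46.71.
Interest saved = €269.62 − €46.71 = €222.91.

€222.91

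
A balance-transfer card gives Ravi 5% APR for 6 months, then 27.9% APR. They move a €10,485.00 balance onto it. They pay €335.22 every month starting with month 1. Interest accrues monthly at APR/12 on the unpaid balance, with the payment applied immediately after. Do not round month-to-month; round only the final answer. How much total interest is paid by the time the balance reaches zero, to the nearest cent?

€5,060.87

Promo months 1–6 at r₀ = 5%/12 = 0.00416667; months 7+ at r₁ = 27.9%/12 = 0.02325.
After month 6: iterate B ← B·(1+r₀) − €335.22 for 6 months → €8,717.48.
Then at r₁ with €335.22/mo: n₂ = −ln(1 − r₁·B/P)/ln(1+r₁) ≈ 40.37 → 41 more payments.
Total paid = 46·€335.22 + €125.75 = €15,545.87; interest = €15,545.87 − €10,485.00 = €5,060.87.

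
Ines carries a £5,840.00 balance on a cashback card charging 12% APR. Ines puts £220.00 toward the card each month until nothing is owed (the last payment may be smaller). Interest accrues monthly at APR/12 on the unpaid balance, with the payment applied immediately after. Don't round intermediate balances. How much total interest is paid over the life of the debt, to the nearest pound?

Monthly rate r = 12%/12 = 1% = 0.01.
Payoff takes n = ⌈−ln(1 − rB₀/P)/ln(1+r)⌉ = ⌈31.004⌉ = 32 payments; the last is £0.96.
Total paid = 31·£220.00 + £0.96 = £6,820.96.
Total interest = total paid − principal = £6,820.96 − £5,840.00 = £980.96.

£981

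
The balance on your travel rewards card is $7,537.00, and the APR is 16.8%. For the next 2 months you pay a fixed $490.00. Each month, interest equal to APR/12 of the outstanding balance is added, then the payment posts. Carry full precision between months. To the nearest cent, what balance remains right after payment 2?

Monthly rate r = 16.8%/12 = 1.4% = 0.014.
Each month: B ← B·(1+r) − $490.00.
Month 1: interest $105.52; balance after payment $7,152.52.
Month 2: interest $100.14; balance after payment $6,762.65.

$6,762.65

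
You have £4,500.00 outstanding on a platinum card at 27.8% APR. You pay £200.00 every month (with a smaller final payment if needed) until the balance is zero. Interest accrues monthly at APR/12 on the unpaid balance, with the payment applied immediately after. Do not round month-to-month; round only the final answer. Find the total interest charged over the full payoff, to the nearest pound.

£1,933

Monthly rate r = 27.8%/12 = 2.31667% = 0.0231667.
Payoff takes n = ⌈−ln(1 − rB₀/P)/ln(1+r)⌉ = ⌈32.162⌉ = 33 payments; the last is £32.62.
Total paid = 32·£200.00 + £32.62 = £6,432.62.
Total interest = total paid − principal = £6,432.62 − £4,500.00 = £1,932.62.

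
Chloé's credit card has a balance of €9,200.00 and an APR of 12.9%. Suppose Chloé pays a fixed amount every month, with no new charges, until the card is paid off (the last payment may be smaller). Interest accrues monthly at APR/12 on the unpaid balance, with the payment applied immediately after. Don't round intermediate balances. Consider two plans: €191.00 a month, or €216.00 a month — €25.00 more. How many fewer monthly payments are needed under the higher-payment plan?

Monthly rate r = 12.9%/12 = 1.075% = 0.01075.
At €191.00/mo: n = ⌈−ln(1 − rB₀/P)/ln(1+r)⌉ = 69 payments (last €41.25); total interest = total paid − €9,200.00 = €3,829.25.
At €216.00/mo: 58 payments (last €56.18); total interest €3,168.18.
Payments saved = 69 − 58 = 11.

11 fewer payments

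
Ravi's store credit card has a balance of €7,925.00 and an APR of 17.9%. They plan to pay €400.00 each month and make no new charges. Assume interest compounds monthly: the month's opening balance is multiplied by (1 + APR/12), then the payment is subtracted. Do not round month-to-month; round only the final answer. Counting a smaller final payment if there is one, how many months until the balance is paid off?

24 payments

Monthly rate r = 17.9%/12 = 1.49167% = 0.0149167.
Recurrence: B ← B·(1+r) − €400.00.
Month 1: interest €118.21; balance after payment €7,643.21.
Month 2: interest €114.01; balance after payment €7,357.23.
Closed form: n = −ln(1 − rB₀/P)/ln(1+r) = −ln(0.70446)/ln(1.01492) ≈ 23.660, so the balance reaches zero during payment 24.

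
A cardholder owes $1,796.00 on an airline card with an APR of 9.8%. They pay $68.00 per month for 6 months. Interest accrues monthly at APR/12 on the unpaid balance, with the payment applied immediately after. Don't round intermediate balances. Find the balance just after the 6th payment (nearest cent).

Monthly rate r = 9.8%/12 = 0.816667% = 0.00816667.
Each month: B ← B·(1+r) − $68.00.
Month 1: interest $14.67; balance after payment $1,742.67.
Month 2: interest $14.23; balance after payment $1,688.90.
Month 3: interest $13.79; balance after payment $1,634.69.
Month 4: interest $13.35; balance after payment $1,580.04.
Month 5: interest $12.90; balance after payment $1,524.95.
Month 6: interest $12.45; balance after payment $1,469.40.

$1,469.40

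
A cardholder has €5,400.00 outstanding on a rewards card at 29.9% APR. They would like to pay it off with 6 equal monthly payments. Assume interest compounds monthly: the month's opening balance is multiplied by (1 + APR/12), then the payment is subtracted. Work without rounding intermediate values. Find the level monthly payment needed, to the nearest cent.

Monthly rate r = 29.9%/12 = 2.49167% = 0.0249167.
Level-payment amortization: P = B₀·r / (1 − (1+r)^(−n)) = 5400.00·0.0249167 / (1 − 1.02492^(−6)).
Denominator 1 − (1+r)^(−6) = 0.137282382.
P = 134.55 / 0.137282382 ≈ 980.10.

€980.10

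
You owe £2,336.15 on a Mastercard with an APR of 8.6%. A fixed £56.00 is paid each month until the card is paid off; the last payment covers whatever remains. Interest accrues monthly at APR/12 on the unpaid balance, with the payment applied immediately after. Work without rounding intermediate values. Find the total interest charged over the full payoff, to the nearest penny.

Monthly rate r = 8.6%/12 = 0.716667% = 0.00716667.
Payoff takes n = ⌈−ln(1 − rB₀/P)/ln(1+r)⌉ = ⌈49.741⌉ = 50 payments; the last is £41.54.
Total paid = 49·£56.00 + £41.54 = £2,785.54.
Total interest = total paid − principal = £2,785.54 − £2,336.15 = £449.39.

£449.39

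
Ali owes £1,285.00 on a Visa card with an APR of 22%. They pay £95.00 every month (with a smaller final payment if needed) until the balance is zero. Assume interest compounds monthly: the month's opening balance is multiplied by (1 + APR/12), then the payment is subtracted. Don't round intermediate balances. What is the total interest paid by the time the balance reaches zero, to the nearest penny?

Monthly rate r = 22%/12 = 1.83333% = 0.0183333.
Payoff takes n = ⌈−ln(1 − rB₀/P)/ln(1+r)⌉ = ⌈15.687⌉ = 16 payments; the last is £65.48.
Total paid = 15·£95.00 + £65.48 = £1,490.48.
Total interest = total paid − principal = £1,490.48 − £1,285.00 = £205.48.

£205.48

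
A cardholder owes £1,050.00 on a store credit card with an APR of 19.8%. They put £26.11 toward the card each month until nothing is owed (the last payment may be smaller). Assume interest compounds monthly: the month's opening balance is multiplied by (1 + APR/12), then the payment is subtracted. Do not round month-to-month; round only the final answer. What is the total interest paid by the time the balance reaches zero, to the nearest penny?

Monthly rate r = 19.8%/12 = 1.65% = 0.0165.
Payoff takes n = ⌈−ln(1 − rB₀/P)/ln(1+r)⌉ = ⌈66.560⌉ = 67 payments; the last is £14.67.
Total paid = 66·£26.11 + £14.67 = £1,737.93.
Total interest = total paid − principal = £1,737.93 − £1,050.00 = £687.93.

£687.93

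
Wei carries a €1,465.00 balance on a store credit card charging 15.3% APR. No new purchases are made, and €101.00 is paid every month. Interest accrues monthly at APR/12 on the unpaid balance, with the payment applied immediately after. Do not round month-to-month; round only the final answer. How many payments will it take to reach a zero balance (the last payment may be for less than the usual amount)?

Monthly rate r = 15.3%/12 = 1.275% = 0.01275.
Recurrence: B ← B·(1+r) − €101.00.
Month 1: interest €18.68; balance after payment €1,382.68.
Month 2: interest €17.63; balance after payment €1,299.31.
Closed form: n = −ln(1 − rB₀/P)/ln(1+r) = −ln(0.81506)/ln(1.01275) ≈ 16.141, so the balance reaches zero during payment 17.

17 payments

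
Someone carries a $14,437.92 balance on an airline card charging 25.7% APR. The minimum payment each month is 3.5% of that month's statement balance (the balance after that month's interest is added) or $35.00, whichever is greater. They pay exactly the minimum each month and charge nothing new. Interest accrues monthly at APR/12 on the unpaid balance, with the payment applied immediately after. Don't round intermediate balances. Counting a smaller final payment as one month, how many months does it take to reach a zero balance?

230 months

Monthly rate r = 25.7%/12 = 2.14167% = 0.0214167.
While 3.5% of the post-interest balance exceeds $35.00, each month B ← (B·(1+r))·(1 − 0.035), i.e. B shrinks by the factor (1+r)·0.965 = 0.98567.
This holds for months 1–187. Entering month 188 the balance is $970.65; 3.5% of the post-interest balance is now below $35.00, so the flat $35.00 minimum applies from here.
From month 188 a fixed $35.00 at rate r clears $970.65 in 43 more payments. Total: 187 + 43 = 230 months.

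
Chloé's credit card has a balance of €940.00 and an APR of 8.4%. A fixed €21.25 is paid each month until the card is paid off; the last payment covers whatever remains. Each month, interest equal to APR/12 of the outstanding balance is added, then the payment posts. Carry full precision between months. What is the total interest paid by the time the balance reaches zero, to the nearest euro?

€189

Monthly rate r = 8.4%/12 = 0.7% = 0.007.
Payoff takes n = ⌈−ln(1 − rB₀/P)/ln(1+r)⌉ = ⌈53.121⌉ = 54 payments; the last is €2.58.
Total paid = 53·€21.25 + €2.58 = €1,128.83.
Total interest = total paid − principal = €1,128.83 − €940.00 = €188.83.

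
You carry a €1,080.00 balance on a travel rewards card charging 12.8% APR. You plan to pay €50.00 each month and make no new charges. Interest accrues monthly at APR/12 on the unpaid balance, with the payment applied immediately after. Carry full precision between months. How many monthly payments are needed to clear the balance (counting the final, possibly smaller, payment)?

Monthly rate r = 12.8%/12 = 1.06667% = 0.0106667.
Recurrence: B ← B·(1+r) − €50.00.
Month 1: interest €11.52; balance after payment €1,041.52.
Month 2: interest €11.11; balance after payment €1,002.63.
Closed form: n = −ln(1 − rB₀/P)/ln(1+r) = −ln(0.7696)/ln(1.01067) ≈ 24.682, so the balance reaches zero during payment 25.

25 months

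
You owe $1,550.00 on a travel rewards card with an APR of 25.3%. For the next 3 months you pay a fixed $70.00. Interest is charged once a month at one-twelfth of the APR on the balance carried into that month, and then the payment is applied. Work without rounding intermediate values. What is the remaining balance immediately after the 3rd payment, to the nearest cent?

$1,435.66

Monthly rate r = 25.3%/12 = 2.10833% = 0.0210833.
Each month: B ← B·(1+r) − $70.00.
Month 1: interest $32.68; balance after payment $1,512.68.
Month 2: interest $31.89; balance after payment $1,474.57.
Month 3: interest $31.09; balance after payment $1,435.66.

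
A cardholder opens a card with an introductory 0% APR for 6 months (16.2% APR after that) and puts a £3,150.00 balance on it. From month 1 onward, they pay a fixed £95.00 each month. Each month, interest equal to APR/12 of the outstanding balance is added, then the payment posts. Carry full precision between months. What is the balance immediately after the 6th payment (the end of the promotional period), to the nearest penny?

Promo months 1–6 at r₀ = 0%/12 = 0; months 7+ at r₁ = 16.2%/12 = 0.0135.
After month 6 (no interest yet): B = £3,150.00 − 6·£95.00 = £2,580.00.

£2,580.00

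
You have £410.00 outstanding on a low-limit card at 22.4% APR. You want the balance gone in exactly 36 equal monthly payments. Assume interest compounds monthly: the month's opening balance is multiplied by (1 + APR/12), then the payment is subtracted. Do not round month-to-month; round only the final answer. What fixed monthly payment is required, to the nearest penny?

Monthly rate r = 22.4%/12 = 1.86667% = 0.0186667.
Level-payment amortization: P = B₀·r / (1 − (1+r)^(−n)) = 410.00·0.0186667 / (1 − 1.01867^(−36)).
Denominator 1 − (1+r)^(−36) = 0.486140283.
P = 7.65333 / 0.486140283 ≈ 15.74.

£15.74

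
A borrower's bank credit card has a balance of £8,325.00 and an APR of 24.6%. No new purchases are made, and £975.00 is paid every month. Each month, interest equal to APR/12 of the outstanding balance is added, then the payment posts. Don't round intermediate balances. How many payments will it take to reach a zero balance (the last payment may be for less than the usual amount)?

10 months

Monthly rate r = 24.6%/12 = 2.05% = 0.0205.
Recurrence: B ← B·(1+r) − £975.00.
Month 1: interest £170.66; balance after payment £7,520.66.
Month 2: interest £154.17; balance after payment £6,699.84.
Closed form: n = −ln(1 − rB₀/P)/ln(1+r) = −ln(0.82496)/ln(1.0205) ≈ 9.482, so the balance reaches zero during payment 10.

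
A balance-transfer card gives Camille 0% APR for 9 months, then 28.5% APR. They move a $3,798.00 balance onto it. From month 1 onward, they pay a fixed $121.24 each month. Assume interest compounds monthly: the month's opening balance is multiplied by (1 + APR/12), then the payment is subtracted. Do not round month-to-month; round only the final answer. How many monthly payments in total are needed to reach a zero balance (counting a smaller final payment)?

42 months

Promo months 1–9 at r₀ = 0%/12 = 0; months 10+ at r₁ = 28.5%/12 = 0.02375.
After month 9 (no interest yet): B = $3,798.00 − 9·$121.24 = $2,706.84.
Then at r₁ with $121.24/mo: n₂ = −ln(1 − r₁·B/P)/ln(1+r₁) ≈ 32.19 → 33 more payments.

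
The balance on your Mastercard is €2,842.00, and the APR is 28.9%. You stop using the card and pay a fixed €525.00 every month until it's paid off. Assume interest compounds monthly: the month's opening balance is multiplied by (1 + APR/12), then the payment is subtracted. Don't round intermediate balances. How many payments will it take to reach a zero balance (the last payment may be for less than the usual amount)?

Monthly rate r = 28.9%/12 = 2.40833% = 0.0240833.
Recurrence: B ← B·(1+r) − €525.00.
Month 1: interest €68.44; balance after payment €2,385.44.
Month 2: interest €57.45; balance after payment €1,917.89.
Month 3: interest €46.19; balance after payment €1,439.08.
Month 4: interest €34.66; balance after payment €948.74.
Month 5: interest €22.85; balance after payment €446.59.
Month 6: interest €10.76; balance after payment €0.00.

6 payments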